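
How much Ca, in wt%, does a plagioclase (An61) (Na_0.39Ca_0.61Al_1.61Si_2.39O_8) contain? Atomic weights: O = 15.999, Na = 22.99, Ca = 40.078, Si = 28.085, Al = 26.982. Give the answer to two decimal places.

8.99 wt%

Molar mass of Na_0.39Ca_0.61Al_1.61Si_2.39O_8: 0.39×22.99 + 0.61×40.078 + 1.61×26.982 + 2.39×28.085 + 8×15.999 = 271.970 g/mol.
Mass of Ca per formula unit: 0.61 × 40.078 = 24.448 g.
Weight fraction Ca = 24.448 / 271.970 = 0.0899.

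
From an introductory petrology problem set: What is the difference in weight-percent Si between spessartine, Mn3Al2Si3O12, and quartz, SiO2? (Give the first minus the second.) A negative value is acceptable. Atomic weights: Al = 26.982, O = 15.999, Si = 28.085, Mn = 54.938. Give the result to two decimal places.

First mineral: 84.255 g Si in 495.021 g formula = 17.02 wt% Si.
Second mineral: 28.085 g Si in 60.083 g formula = 46.74 wt% Si.
17.02% − 46.74% gives a difference of -29.72 percentage points.

-29.72 percentage points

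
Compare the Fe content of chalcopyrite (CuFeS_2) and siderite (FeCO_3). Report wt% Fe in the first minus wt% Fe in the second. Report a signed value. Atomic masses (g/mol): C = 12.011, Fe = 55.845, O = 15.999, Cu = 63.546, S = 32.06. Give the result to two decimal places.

-17.77 percentage points

Fe in CuFeS_2: molar mass 183.511 g/mol; 1×55.845 = 55.845 g → 30.43 wt%.
Fe in FeCO_3: molar mass 115.853 g/mol; 1×55.845 = 55.845 g → 48.20 wt%.
Difference = 30.43 − 48.20 = -17.77 percentage points.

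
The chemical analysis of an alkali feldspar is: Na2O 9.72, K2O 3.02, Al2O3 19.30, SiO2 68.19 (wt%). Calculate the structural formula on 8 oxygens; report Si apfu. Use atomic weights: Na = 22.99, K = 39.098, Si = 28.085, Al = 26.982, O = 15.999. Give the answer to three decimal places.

3.000 Si apfu

9.72 wt% Na2O ÷ 61.979 g/mol = 0.15683 mol, giving 0.31366 Na and 0.15683 O.
3.02 wt% K2O ÷ 94.195 g/mol = 0.03206 mol, giving 0.06412 K and 0.03206 O.
19.30 wt% Al2O3 ÷ 101.961 g/mol = 0.18929 mol, giving 0.37858 Al and 0.56787 O.
68.19 wt% SiO2 ÷ 60.083 g/mol = 1.13493 mol, giving 1.13493 Si and 2.26986 O.
Oxygen sums to 3.02662; scaling by 8/3.02662 = 2.64321 puts the formula on 8 O.
Si: 1.13493 × 2.64321 = 3.000 atoms per formula unit.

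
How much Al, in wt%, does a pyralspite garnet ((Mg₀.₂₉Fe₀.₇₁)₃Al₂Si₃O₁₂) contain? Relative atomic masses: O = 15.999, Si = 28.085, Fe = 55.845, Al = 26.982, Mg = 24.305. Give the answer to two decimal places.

Formula mass = 0.87·24.305 + 2.13·55.845 + 2·26.982 + 3·28.085 + 12·15.999 = 470.302 g/mol, of which 53.964 g is Al.
So Al makes up 53.964/470.302 = 0.1147 of the mass, i.e. 11.47%.

11.47 wt%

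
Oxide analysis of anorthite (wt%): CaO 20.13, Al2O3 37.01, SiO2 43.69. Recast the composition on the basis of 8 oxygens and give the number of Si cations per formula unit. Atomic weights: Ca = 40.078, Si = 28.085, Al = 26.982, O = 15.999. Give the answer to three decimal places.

2.004 Si apfu

CaO (M=56.077): mol = 0.35897; Ca = 0.35897, O = 0.35897.
Al2O3 (M=101.961): mol = 0.36298; Al = 0.72596, O = 1.08894.
SiO2 (M=60.083): mol = 0.72716; Si = 0.72716, O = 1.45432.
ΣO = 2.90223; factor = 8/ΣO = 2.75650.
Si apfu = 0.72716 × 2.75650 = 2.004.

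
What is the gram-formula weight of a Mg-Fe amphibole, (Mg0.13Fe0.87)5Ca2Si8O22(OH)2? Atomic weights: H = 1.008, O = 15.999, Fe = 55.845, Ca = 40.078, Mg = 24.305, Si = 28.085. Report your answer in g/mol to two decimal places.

M = 0.65*24.305 + 4.35*55.845 + 2*40.078 + 8*28.085 + 24*15.999 + 2*1.008

949.55 g/mol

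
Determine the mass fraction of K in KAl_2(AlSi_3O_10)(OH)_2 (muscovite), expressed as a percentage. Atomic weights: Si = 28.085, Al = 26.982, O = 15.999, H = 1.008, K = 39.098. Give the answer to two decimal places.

M(KAl_2(AlSi_3O_10)(OH)_2) = 398.303 g/mol.
K contributes 1 × 39.098 = 39.098 g per mole.
39.098/398.303 = 0.0982 → 9.82%.

9.82 wt%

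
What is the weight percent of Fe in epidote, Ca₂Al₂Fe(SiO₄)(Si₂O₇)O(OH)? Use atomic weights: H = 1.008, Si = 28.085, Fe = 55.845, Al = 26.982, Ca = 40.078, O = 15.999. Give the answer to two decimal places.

M(Ca₂Al₂Fe(SiO₄)(Si₂O₇)O(OH)) = 483.215 g/mol.
Fe contributes 1 × 55.845 = 55.845 g per mole.
55.845/483.215 = 0.1156 → 11.56%.

11.56 weight percent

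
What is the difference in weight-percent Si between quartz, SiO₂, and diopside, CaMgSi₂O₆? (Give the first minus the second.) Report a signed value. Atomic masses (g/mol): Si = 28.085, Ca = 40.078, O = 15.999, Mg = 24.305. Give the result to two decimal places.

First mineral: 28.085 g Si in 60.083 g formula = 46.74 wt% Si.
Second mineral: 56.170 g Si in 216.547 g formula = 25.94 wt% Si.
46.74% − 25.94% gives a difference of 20.80 percentage points.

20.80 percentage points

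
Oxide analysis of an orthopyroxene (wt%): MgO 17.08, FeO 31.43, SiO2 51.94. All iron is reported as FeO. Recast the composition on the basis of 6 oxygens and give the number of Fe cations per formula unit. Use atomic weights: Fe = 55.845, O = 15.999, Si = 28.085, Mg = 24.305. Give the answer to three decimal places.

1.013 Fe apfu

MgO: 17.08/40.304 = 0.42378 mol → 0.42378 mol Mg, 0.42378 mol O.
FeO: 31.43/71.844 = 0.43748 mol → 0.43748 mol Fe, 0.43748 mol O.
SiO2: 51.94/60.083 = 0.86447 mol → 0.86447 mol Si, 1.72894 mol O.
Total oxygen = 2.59020 mol. Normalization factor = 6/2.59020 = 2.31642.
Fe per 6 O = 0.43748 × 2.31642 = 1.013.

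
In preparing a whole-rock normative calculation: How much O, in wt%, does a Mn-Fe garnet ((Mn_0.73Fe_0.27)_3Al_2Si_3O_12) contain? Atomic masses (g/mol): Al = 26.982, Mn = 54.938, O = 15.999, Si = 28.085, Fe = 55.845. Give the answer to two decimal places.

Formula mass = 2.19×54.938 + 0.81×55.845 + 2×26.982 + 3×28.085 + 12×15.999 = 495.756 g/mol, of which 191.988 g is O.
So O makes up 191.988/495.756 = 0.3873 of the mass, i.e. 38.73%.

38.73 wt%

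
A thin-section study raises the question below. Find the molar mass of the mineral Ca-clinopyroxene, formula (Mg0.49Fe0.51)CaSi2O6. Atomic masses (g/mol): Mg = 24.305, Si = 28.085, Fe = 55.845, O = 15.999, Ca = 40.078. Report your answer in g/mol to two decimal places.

The formula mass is the sum 0.49·24.305 + 0.51·55.845 + 1·40.078 + 2·28.085 + 6·15.999.

232.63 g/mol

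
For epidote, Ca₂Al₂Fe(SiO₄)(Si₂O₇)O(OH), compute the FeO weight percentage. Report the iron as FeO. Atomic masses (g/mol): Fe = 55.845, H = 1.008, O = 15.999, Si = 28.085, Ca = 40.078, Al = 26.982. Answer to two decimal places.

14.87 wt%

Formula mass = 483.215 g/mol.
1 Fe → 1.0000 mol FeO per formula unit; M(FeO) = 71.844, so FeO mass = 71.844 g.
71.844/483.215 × 100 = 14.87 wt%.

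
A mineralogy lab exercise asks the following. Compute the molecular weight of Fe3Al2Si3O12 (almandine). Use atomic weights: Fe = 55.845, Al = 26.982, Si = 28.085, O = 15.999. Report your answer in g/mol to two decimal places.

497.74 g/mol

M = 3·55.845 + 2·26.982 + 3·28.085 + 12·15.999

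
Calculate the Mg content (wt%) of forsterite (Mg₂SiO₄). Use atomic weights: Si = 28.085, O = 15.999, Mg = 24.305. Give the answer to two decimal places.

34.55 wt%

Molar mass of Mg₂SiO₄: 2·24.305 + 1·28.085 + 4·15.999 = 140.691 g/mol.
Mass of Mg per formula unit: 2 × 24.305 = 48.610 g.
Weight fraction Mg = 48.610 / 140.691 = 0.3455.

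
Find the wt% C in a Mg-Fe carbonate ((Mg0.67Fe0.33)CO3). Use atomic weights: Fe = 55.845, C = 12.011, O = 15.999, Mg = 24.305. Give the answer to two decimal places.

Molar mass of (Mg0.67Fe0.33)CO3: 0.67*24.305 + 0.33*55.845 + 1*12.011 + 3*15.999 = 94.721 g/mol.
Mass of C per formula unit: 1 × 12.011 = 12.011 g.
Weight fraction C = 12.011 / 94.721 = 0.1268.

12.68 mass %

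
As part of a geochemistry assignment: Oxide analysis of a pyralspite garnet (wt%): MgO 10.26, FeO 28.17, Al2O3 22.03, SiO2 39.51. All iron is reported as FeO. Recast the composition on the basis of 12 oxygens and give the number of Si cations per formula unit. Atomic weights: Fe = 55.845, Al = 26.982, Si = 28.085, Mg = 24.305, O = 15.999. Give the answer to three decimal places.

10.26 wt% MgO ÷ 40.304 g/mol = 0.25457 mol, giving 0.25457 Mg and 0.25457 O.
28.17 wt% FeO ÷ 71.844 g/mol = 0.39210 mol, giving 0.39210 Fe and 0.39210 O.
22.03 wt% Al2O3 ÷ 101.961 g/mol = 0.21606 mol, giving 0.43212 Al and 0.64818 O.
39.51 wt% SiO2 ÷ 60.083 g/mol = 0.65759 mol, giving 0.65759 Si and 1.31518 O.
Oxygen sums to 2.61003; scaling by 12/2.61003 = 4.59765 puts the formula on 12 O.
Si: 0.65759 × 4.59765 = 3.023 atoms per formula unit.

3.023 Si apfu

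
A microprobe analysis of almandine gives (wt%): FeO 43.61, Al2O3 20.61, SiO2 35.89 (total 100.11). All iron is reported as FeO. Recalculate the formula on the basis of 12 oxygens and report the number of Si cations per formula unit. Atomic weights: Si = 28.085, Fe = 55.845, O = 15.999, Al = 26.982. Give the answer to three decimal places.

2.977 Si apfu

43.61 wt% FeO ÷ 71.844 g/mol = 0.60701 mol, giving 0.60701 Fe and 0.60701 O.
20.61 wt% Al2O3 ÷ 101.961 g/mol = 0.20214 mol, giving 0.40428 Al and 0.60642 O.
35.89 wt% SiO2 ÷ 60.083 g/mol = 0.59734 mol, giving 0.59734 Si and 1.19468 O.
Oxygen sums to 2.40811; scaling by 12/2.40811 = 4.98316 puts the formula on 12 O.
Si: 0.59734 × 4.98316 = 2.977 atoms per formula unit.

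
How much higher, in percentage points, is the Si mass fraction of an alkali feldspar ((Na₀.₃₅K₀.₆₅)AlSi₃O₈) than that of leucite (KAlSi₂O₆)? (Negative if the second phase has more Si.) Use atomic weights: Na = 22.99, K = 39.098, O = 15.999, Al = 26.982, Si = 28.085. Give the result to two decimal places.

Si in (Na₀.₃₅K₀.₆₅)AlSi₃O₈: molar mass 272.689 g/mol; 3×28.085 = 84.255 g → 30.90 wt%.
Si in KAlSi₂O₆: molar mass 218.244 g/mol; 2×28.085 = 56.170 g → 25.74 wt%.
Difference = 30.90 − 25.74 = 5.16 percentage points.

5.16 percentage points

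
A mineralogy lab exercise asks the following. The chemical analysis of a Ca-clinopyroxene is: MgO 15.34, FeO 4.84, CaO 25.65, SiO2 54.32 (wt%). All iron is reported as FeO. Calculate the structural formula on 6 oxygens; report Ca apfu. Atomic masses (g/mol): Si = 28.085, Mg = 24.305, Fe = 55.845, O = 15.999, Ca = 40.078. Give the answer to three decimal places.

MgO (M=40.304): mol = 0.38061; Mg = 0.38061, O = 0.38061.
FeO (M=71.844): mol = 0.06737; Fe = 0.06737, O = 0.06737.
CaO (M=56.077): mol = 0.45741; Ca = 0.45741, O = 0.45741.
SiO2 (M=60.083): mol = 0.90408; Si = 0.90408, O = 1.80816.
ΣO = 2.71355; factor = 6/ΣO = 2.21113.
Ca apfu = 0.45741 × 2.21113 = 1.011.

1.011 Ca apfu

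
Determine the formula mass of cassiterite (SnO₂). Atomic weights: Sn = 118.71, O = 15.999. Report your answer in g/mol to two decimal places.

Sn: 1 × 118.71 = 118.7100
O: 2 × 15.999 = 31.9980
Summing the contributions gives the formula mass.

150.71 g/mol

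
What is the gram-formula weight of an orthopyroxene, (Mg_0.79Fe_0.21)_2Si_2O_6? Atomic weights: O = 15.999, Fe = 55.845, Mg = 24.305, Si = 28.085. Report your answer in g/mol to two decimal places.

214.02 g/mol

Mg: 1.58 × 24.305 = 38.4019
Fe: 0.42 × 55.845 = 23.4549
Si: 2 × 28.085 = 56.1700
O: 6 × 15.999 = 95.9940
Summing the contributions gives the formula mass.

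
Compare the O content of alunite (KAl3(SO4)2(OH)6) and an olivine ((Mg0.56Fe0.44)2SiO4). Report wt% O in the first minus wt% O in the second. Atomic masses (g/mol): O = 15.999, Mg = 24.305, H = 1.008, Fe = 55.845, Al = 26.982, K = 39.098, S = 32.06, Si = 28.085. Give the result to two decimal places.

M(KAl3(SO4)2(OH)6) = 414.198 g/mol, so wt% O = 223.986/414.198 × 100 = 54.08%.
M((Mg0.56Fe0.44)2SiO4) = 168.446 g/mol, so wt% O = 63.996/168.446 × 100 = 37.99%.
54.08 − 37.99 = 16.09 pp.

16.09 percentage points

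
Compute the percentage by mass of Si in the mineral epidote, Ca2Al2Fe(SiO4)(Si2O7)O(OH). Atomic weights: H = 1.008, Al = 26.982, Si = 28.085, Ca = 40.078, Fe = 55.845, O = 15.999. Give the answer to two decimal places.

17.44 wt%

Formula mass = 2×40.078 + 2×26.982 + 1×55.845 + 3×28.085 + 13×15.999 + 1×1.008 = 483.215 g/mol, of which 84.255 g is Si.
So Si makes up 84.255/483.215 = 0.1744 of the mass, i.e. 17.44%.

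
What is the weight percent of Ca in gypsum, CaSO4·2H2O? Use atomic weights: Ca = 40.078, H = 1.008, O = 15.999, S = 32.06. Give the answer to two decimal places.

23.28 weight percent

Molar mass of CaSO4·2H2O: 1×40.078 + 1×32.06 + 6×15.999 + 4×1.008 = 172.164 g/mol.
Mass of Ca per formula unit: 1 × 40.078 = 40.078 g.
Weight fraction Ca = 40.078 / 172.164 = 0.2328.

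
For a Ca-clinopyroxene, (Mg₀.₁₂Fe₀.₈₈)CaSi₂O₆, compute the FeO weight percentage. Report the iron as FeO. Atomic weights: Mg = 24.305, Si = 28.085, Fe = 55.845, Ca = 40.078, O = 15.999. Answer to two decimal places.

25.88 wt%

Formula mass = 244.302 g/mol.
0.88 Fe → 0.8800 mol FeO per formula unit; M(FeO) = 71.844, so FeO mass = 63.223 g.
63.223/244.302 × 100 = 25.88 wt%.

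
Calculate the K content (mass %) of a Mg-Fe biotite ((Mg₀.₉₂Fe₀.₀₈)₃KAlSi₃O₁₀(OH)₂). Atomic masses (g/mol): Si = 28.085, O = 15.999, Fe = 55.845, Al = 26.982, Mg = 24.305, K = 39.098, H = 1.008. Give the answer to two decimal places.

9.20 mass %

M((Mg₀.₉₂Fe₀.₀₈)₃KAlSi₃O₁₀(OH)₂) = 424.824 g/mol.
K contributes 1 × 39.098 = 39.098 g per mole.
39.098/424.824 = 0.0920 → 9.20%.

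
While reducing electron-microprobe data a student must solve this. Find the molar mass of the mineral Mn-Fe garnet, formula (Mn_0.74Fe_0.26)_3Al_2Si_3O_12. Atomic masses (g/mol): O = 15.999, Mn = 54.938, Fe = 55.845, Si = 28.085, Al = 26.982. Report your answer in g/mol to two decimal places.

495.73 g/mol

M = 2.22(54.938) + 0.78(55.845) + 2(26.982) + 3(28.085) + 12(15.999)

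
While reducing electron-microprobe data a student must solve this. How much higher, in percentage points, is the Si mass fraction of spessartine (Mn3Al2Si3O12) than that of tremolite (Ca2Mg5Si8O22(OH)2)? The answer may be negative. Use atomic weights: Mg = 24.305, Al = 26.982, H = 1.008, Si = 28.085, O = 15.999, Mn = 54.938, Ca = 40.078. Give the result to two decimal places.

-10.64 percentage points

M(Mn3Al2Si3O12) = 495.021 g/mol, so wt% Si = 84.255/495.021 × 100 = 17.02%.
M(Ca2Mg5Si8O22(OH)2) = 812.353 g/mol, so wt% Si = 224.680/812.353 × 100 = 27.66%.
17.02 − 27.66 = -10.64 pp.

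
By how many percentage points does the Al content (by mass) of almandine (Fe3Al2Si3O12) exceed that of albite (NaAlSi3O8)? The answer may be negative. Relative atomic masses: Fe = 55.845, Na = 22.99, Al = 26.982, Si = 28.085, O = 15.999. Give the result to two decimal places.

Al in Fe3Al2Si3O12: molar mass 497.742 g/mol; 2×26.982 = 53.964 g → 10.84 wt%.
Al in NaAlSi3O8: molar mass 262.219 g/mol; 1×26.982 = 26.982 g → 10.29 wt%.
Difference = 10.84 − 10.29 = 0.55 percentage points.

0.55 percentage points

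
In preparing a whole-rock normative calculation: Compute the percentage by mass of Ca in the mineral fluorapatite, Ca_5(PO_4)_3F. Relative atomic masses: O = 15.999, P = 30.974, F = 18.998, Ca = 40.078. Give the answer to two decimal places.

Molar mass of Ca_5(PO_4)_3F: 5·40.078 + 3·30.974 + 12·15.999 + 1·18.998 = 504.298 g/mol.
Mass of Ca per formula unit: 5 × 40.078 = 200.390 g.
Weight fraction Ca = 200.390 / 504.298 = 0.3974.

39.74 wt%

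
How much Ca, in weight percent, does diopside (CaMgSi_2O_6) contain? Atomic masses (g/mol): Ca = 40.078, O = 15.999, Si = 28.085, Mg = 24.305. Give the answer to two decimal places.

18.51 weight percent

Molar mass of CaMgSi_2O_6: 1×40.078 + 1×24.305 + 2×28.085 + 6×15.999 = 216.547 g/mol.
Mass of Ca per formula unit: 1 × 40.078 = 40.078 g.
Weight fraction Ca = 40.078 / 216.547 = 0.1851.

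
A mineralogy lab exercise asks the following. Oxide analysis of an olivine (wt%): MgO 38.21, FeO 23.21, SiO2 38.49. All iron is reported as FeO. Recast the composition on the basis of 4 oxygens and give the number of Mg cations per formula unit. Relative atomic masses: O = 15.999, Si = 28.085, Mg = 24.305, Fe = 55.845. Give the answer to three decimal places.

1.486 Mg apfu

38.21 wt% MgO ÷ 40.304 g/mol = 0.94804 mol, giving 0.94804 Mg and 0.94804 O.
23.21 wt% FeO ÷ 71.844 g/mol = 0.32306 mol, giving 0.32306 Fe and 0.32306 O.
38.49 wt% SiO2 ÷ 60.083 g/mol = 0.64061 mol, giving 0.64061 Si and 1.28122 O.
Oxygen sums to 2.55232; scaling by 4/2.55232 = 1.56720 puts the formula on 4 O.
Mg: 0.94804 × 1.56720 = 1.486 atoms per formula unit.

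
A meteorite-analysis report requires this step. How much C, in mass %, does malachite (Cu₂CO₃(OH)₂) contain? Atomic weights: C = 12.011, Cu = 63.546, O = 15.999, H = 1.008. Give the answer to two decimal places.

5.43 mass %

Formula mass = 2×63.546 + 1×12.011 + 5×15.999 + 2×1.008 = 221.114 g/mol, of which 12.011 g is C.
So C makes up 12.011/221.114 = 0.0543 of the mass, i.e. 5.43%.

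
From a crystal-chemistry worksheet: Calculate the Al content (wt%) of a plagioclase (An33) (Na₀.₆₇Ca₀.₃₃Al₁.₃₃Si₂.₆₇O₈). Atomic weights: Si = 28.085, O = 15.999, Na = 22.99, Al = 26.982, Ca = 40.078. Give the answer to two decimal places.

13.42 wt%

Molar mass of Na₀.₆₇Ca₀.₃₃Al₁.₃₃Si₂.₆₇O₈: 0.67×22.99 + 0.33×40.078 + 1.33×26.982 + 2.67×28.085 + 8×15.999 = 267.494 g/mol.
Mass of Al per formula unit: 1.33 × 26.982 = 35.886 g.
Weight fraction Al = 35.886 / 267.494 = 0.1342.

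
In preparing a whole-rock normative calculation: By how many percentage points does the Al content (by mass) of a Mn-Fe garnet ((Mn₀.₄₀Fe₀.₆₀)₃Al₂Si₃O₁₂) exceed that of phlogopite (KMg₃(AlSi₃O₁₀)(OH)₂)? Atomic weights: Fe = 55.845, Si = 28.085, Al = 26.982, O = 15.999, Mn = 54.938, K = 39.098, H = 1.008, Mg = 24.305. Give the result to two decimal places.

Al in (Mn₀.₄₀Fe₀.₆₀)₃Al₂Si₃O₁₂: molar mass 496.654 g/mol; 2×26.982 = 53.964 g → 10.87 wt%.
Al in KMg₃(AlSi₃O₁₀)(OH)₂: molar mass 417.254 g/mol; 1×26.982 = 26.982 g → 6.47 wt%.
Difference = 10.87 − 6.47 = 4.40 percentage points.

4.40 percentage points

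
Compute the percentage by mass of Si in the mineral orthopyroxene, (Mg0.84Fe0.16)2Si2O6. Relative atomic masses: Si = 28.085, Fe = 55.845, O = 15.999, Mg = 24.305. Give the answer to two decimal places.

26.64 wt%

Formula mass = 1.68*24.305 + 0.32*55.845 + 2*28.085 + 6*15.999 = 210.867 g/mol, of which 56.170 g is Si.
So Si makes up 56.170/210.867 = 0.2664 of the mass, i.e. 26.64%.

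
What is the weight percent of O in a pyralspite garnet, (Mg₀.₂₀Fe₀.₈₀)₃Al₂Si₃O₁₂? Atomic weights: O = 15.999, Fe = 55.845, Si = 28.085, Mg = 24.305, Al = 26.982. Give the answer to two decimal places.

Molar mass of (Mg₀.₂₀Fe₀.₈₀)₃Al₂Si₃O₁₂: 0.60×24.305 + 2.40×55.845 + 2×26.982 + 3×28.085 + 12×15.999 = 478.818 g/mol.
Mass of O per formula unit: 12 × 15.999 = 191.988 g.
Weight fraction O = 191.988 / 478.818 = 0.4010.

40.10 weight percent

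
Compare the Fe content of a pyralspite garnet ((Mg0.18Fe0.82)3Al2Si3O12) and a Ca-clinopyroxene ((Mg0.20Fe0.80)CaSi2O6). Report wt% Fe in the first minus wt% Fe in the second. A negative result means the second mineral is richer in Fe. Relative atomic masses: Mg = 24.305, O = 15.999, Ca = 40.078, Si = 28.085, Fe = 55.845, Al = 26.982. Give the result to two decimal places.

Fe in (Mg0.18Fe0.82)3Al2Si3O12: molar mass 480.710 g/mol; 2.46×55.845 = 137.379 g → 28.58 wt%.
Fe in (Mg0.20Fe0.80)CaSi2O6: molar mass 241.779 g/mol; 0.80×55.845 = 44.676 g → 18.48 wt%.
Difference = 28.58 − 18.48 = 10.10 percentage points.

10.10 percentage points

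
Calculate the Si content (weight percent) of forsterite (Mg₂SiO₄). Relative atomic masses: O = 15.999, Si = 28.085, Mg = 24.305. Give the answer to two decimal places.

Molar mass of Mg₂SiO₄: 2×24.305 + 1×28.085 + 4×15.999 = 140.691 g/mol.
Mass of Si per formula unit: 1 × 28.085 = 28.085 g.
Weight fraction Si = 28.085 / 140.691 = 0.1996.

19.96 weight percent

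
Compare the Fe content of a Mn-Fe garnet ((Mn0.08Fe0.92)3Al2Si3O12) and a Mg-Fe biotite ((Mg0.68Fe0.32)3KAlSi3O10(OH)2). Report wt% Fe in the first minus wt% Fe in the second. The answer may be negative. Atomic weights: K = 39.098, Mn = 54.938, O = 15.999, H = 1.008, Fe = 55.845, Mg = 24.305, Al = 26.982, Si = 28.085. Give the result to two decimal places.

Fe in (Mn0.08Fe0.92)3Al2Si3O12: molar mass 497.524 g/mol; 2.76×55.845 = 154.132 g → 30.98 wt%.
Fe in (Mg0.68Fe0.32)3KAlSi3O10(OH)2: molar mass 447.532 g/mol; 0.96×55.845 = 53.611 g → 11.98 wt%.
Difference = 30.98 − 11.98 = 19.00 percentage points.

19.00 percentage points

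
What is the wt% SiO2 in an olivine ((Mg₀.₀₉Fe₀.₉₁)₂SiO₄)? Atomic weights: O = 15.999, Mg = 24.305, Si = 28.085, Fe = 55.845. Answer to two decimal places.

30.33 wt%

Molar mass of (Mg₀.₀₉Fe₀.₉₁)₂SiO₄ = 0.18×24.305 + 1.82×55.845 + 1×28.085 + 4×15.999 = 198.094 g/mol.
Each formula unit contains 1 Si, equivalent to 1/1 = 1.0000 mol SiO2.
M(SiO2) = 1×28.085 + 2×15.999 = 60.083 g/mol.
Mass of SiO2 per formula unit = 1.0000 × 60.083 = 60.083 g.
SiO2 wt% = 60.083 / 198.094 × 100 = 30.33%.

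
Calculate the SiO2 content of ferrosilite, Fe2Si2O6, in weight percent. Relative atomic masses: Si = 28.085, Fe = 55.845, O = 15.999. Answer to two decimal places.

45.54 wt%

Formula mass = 263.854 g/mol.
2 Si → 2.0000 mol SiO2 per formula unit; M(SiO2) = 60.083, so SiO2 mass = 120.166 g.
120.166/263.854 × 100 = 45.54 wt%.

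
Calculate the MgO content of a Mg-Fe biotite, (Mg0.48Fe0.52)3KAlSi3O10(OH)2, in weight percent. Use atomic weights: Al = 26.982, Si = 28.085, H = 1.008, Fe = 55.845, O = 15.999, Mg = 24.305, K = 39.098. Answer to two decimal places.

Molar mass of (Mg0.48Fe0.52)3KAlSi3O10(OH)2 = 1.44·24.305 + 1.56·55.845 + 1·39.098 + 1·26.982 + 3·28.085 + 12·15.999 + 2·1.008 = 466.456 g/mol.
Each formula unit contains 1.44 Mg, equivalent to 1.44/1 = 1.4400 mol MgO.
M(MgO) = 1×24.305 + 1×15.999 = 40.304 g/mol.
Mass of MgO per formula unit = 1.4400 × 40.304 = 58.038 g.
MgO wt% = 58.038 / 466.456 × 100 = 12.44%.

12.44 wt%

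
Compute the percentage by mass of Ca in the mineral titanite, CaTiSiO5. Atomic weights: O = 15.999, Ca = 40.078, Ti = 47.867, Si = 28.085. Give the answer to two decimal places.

Formula mass = 1×40.078 + 1×47.867 + 1×28.085 + 5×15.999 = 196.025 g/mol, of which 40.078 g is Ca.
So Ca makes up 40.078/196.025 = 0.2045 of the mass, i.e. 20.45%.

20.45 wt%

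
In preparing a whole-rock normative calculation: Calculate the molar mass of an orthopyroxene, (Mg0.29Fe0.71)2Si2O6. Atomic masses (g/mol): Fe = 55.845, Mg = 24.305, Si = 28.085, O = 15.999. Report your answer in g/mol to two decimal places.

245.56 g/mol

The formula mass is the sum 0.58×24.305 + 1.42×55.845 + 2×28.085 + 6×15.999.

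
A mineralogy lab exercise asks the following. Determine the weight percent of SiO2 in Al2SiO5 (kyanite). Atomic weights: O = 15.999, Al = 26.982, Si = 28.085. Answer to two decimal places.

M(Al2SiO5) = 162.044 g/mol; M(SiO2) = 60.083 g/mol.
Moles SiO2 per formula unit = 1 Si ÷ 1 = 1.0000.
SiO2 fraction = (1.0000 × 60.083) / 162.044 = 60.083/162.044 = 0.3708.

37.08 wt%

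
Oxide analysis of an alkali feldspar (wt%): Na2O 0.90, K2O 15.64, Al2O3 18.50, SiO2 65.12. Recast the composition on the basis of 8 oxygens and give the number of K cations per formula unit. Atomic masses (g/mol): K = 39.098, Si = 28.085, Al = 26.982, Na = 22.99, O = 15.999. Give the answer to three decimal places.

0.90 wt% Na2O ÷ 61.979 g/mol = 0.01452 mol, giving 0.02904 Na and 0.01452 O.
15.64 wt% K2O ÷ 94.195 g/mol = 0.16604 mol, giving 0.33208 K and 0.16604 O.
18.50 wt% Al2O3 ÷ 101.961 g/mol = 0.18144 mol, giving 0.36288 Al and 0.54432 O.
65.12 wt% SiO2 ÷ 60.083 g/mol = 1.08383 mol, giving 1.08383 Si and 2.16766 O.
Oxygen sums to 2.89254; scaling by 8/2.89254 = 2.76574 puts the formula on 8 O.
K: 0.33208 × 2.76574 = 0.918 atoms per formula unit.

0.918 K apfu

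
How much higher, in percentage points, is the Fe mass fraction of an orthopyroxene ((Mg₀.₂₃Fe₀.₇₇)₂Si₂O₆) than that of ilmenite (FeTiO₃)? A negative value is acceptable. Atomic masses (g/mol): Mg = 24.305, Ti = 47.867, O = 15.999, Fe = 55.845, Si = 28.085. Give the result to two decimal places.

First mineral: 86.001 g Fe in 249.346 g formula = 34.49 wt% Fe.
Second mineral: 55.845 g Fe in 151.709 g formula = 36.81 wt% Fe.
34.49% − 36.81% gives a difference of -2.32 percentage points.

-2.32 percentage points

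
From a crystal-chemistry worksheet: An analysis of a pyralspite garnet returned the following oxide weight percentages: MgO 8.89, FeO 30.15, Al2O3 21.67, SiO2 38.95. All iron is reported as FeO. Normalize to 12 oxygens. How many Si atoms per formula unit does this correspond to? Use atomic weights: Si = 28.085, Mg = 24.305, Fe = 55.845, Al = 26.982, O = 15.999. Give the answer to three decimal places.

MgO (M=40.304): mol = 0.22057; Mg = 0.22057, O = 0.22057.
FeO (M=71.844): mol = 0.41966; Fe = 0.41966, O = 0.41966.
Al2O3 (M=101.961): mol = 0.21253; Al = 0.42506, O = 0.63759.
SiO2 (M=60.083): mol = 0.64827; Si = 0.64827, O = 1.29654.
ΣO = 2.57436; factor = 12/ΣO = 4.66135.
Si apfu = 0.64827 × 4.66135 = 3.022.

3.022 Si apfu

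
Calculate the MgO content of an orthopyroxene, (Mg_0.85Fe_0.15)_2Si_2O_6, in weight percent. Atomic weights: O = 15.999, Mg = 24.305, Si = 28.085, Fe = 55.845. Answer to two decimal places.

M((Mg_0.85Fe_0.15)_2Si_2O_6) = 210.236 g/mol; M(MgO) = 40.304 g/mol.
Moles MgO per formula unit = 1.70 Mg ÷ 1 = 1.7000.
MgO fraction = (1.7000 × 40.304) / 210.236 = 68.517/210.236 = 0.3259.

32.59 wt%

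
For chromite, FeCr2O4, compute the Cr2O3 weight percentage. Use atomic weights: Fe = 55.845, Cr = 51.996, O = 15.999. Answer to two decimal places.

Formula mass = 223.833 g/mol.
2 Cr → 1.0000 mol Cr2O3 per formula unit; M(Cr2O3) = 151.989, so Cr2O3 mass = 151.989 g.
151.989/223.833 × 100 = 67.90 wt%.

67.90 wt%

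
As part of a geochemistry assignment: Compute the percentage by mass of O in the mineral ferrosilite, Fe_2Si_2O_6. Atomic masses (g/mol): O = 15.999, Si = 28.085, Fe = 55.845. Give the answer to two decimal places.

36.38 mass %

Formula mass = 2·55.845 + 2·28.085 + 6·15.999 = 263.854 g/mol, of which 95.994 g is O.
So O makes up 95.994/263.854 = 0.3638 of the mass, i.e. 36.38%.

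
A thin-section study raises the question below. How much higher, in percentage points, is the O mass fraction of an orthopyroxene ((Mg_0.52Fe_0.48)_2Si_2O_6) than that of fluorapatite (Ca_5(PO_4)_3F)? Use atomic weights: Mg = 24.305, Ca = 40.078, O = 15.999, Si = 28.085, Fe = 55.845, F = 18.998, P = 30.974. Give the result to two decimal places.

3.48 percentage points

First mineral: 95.994 g O in 231.052 g formula = 41.55 wt% O.
Second mineral: 191.988 g O in 504.298 g formula = 38.07 wt% O.
41.55% − 38.07% gives a difference of 3.48 percentage points.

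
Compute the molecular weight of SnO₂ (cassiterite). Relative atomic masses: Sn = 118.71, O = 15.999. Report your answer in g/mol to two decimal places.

M = 1*118.71 + 2*15.999

150.71 g/mol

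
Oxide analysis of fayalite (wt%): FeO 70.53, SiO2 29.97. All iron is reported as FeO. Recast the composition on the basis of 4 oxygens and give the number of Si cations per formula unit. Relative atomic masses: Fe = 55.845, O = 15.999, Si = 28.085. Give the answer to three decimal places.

1.008 Si apfu

70.53 wt% FeO ÷ 71.844 g/mol = 0.98171 mol, giving 0.98171 Fe and 0.98171 O.
29.97 wt% SiO2 ÷ 60.083 g/mol = 0.49881 mol, giving 0.49881 Si and 0.99762 O.
Oxygen sums to 1.97933; scaling by 4/1.97933 = 2.02089 puts the formula on 4 O.
Si: 0.49881 × 2.02089 = 1.008 atoms per formula unit.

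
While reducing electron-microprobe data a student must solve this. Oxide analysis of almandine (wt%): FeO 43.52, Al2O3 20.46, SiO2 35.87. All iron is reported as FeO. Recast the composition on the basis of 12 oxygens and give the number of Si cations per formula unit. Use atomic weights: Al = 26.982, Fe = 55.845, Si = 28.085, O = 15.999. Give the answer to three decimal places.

FeO (M=71.844): mol = 0.60576; Fe = 0.60576, O = 0.60576.
Al2O3 (M=101.961): mol = 0.20066; Al = 0.40132, O = 0.60198.
SiO2 (M=60.083): mol = 0.59701; Si = 0.59701, O = 1.19402.
ΣO = 2.40176; factor = 12/ΣO = 4.99634.
Si apfu = 0.59701 × 4.99634 = 2.983.

2.983 Si apfu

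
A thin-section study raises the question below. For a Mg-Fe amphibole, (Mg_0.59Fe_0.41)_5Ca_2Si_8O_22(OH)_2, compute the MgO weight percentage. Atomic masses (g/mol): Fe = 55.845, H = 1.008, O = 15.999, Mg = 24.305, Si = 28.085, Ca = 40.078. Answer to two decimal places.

M((Mg_0.59Fe_0.41)_5Ca_2Si_8O_22(OH)_2) = 877.010 g/mol; M(MgO) = 40.304 g/mol.
Moles MgO per formula unit = 2.95 Mg ÷ 1 = 2.9500.
MgO fraction = (2.9500 × 40.304) / 877.010 = 118.897/877.010 = 0.1356.

13.56 wt%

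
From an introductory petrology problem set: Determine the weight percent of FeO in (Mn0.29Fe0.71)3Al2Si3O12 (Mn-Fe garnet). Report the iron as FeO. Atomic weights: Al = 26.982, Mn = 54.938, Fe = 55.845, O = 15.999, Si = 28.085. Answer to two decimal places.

30.79 wt%

M((Mn0.29Fe0.71)3Al2Si3O12) = 496.953 g/mol; M(FeO) = 71.844 g/mol.
Moles FeO per formula unit = 2.13 Fe ÷ 1 = 2.1300.
FeO fraction = (2.1300 × 71.844) / 496.953 = 153.028/496.953 = 0.3079.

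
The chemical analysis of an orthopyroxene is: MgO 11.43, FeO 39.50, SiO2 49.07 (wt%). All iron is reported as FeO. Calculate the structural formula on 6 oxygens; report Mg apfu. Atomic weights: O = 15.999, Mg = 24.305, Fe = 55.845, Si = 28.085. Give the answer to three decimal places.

0.690 Mg apfu

MgO (M=40.304): mol = 0.28359; Mg = 0.28359, O = 0.28359.
FeO (M=71.844): mol = 0.54980; Fe = 0.54980, O = 0.54980.
SiO2 (M=60.083): mol = 0.81670; Si = 0.81670, O = 1.63340.
ΣO = 2.46679; factor = 6/ΣO = 2.43231.
Mg apfu = 0.28359 × 2.43231 = 0.690.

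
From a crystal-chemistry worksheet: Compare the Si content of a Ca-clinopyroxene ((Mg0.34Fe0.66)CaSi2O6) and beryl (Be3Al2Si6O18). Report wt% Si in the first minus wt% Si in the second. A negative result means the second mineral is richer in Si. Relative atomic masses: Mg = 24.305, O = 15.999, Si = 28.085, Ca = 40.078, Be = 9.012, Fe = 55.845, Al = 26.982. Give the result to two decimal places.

First mineral: 56.170 g Si in 237.363 g formula = 23.66 wt% Si.
Second mineral: 168.510 g Si in 537.492 g formula = 31.35 wt% Si.
23.66% − 31.35% gives a difference of -7.69 percentage points.

-7.69 percentage points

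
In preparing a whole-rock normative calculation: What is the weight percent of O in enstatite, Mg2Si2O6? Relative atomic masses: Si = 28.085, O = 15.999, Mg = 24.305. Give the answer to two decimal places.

Molar mass of Mg2Si2O6: 2*24.305 + 2*28.085 + 6*15.999 = 200.774 g/mol.
Mass of O per formula unit: 6 × 15.999 = 95.994 g.
Weight fraction O = 95.994 / 200.774 = 0.4781.

47.81 weight percent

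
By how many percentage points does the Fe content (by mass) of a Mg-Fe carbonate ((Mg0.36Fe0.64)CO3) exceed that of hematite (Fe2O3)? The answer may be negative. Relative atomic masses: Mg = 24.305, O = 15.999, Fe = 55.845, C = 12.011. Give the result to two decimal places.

-35.74 percentage points

Fe in (Mg0.36Fe0.64)CO3: molar mass 104.499 g/mol; 0.64×55.845 = 35.741 g → 34.20 wt%.
Fe in Fe2O3: molar mass 159.687 g/mol; 2×55.845 = 111.690 g → 69.94 wt%.
Difference = 34.20 − 69.94 = -35.74 percentage points.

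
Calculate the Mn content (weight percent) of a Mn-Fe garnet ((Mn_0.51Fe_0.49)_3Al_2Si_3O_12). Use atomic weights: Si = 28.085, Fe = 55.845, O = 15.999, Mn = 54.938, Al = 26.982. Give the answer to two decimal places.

16.93 weight percent

Molar mass of (Mn_0.51Fe_0.49)_3Al_2Si_3O_12: 1.53×54.938 + 1.47×55.845 + 2×26.982 + 3×28.085 + 12×15.999 = 496.354 g/mol.
Mass of Mn per formula unit: 1.53 × 54.938 = 84.055 g.
Weight fraction Mn = 84.055 / 496.354 = 0.1693.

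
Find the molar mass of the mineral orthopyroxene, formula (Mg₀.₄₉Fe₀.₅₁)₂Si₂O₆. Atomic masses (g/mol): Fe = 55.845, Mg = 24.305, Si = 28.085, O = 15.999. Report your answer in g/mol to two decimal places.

232.94 g/mol

M = 0.98·24.305 + 1.02·55.845 + 2·28.085 + 6·15.999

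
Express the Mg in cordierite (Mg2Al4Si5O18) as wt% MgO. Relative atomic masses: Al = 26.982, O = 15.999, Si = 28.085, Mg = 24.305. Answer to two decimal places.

Formula mass = 584.945 g/mol.
2 Mg → 2.0000 mol MgO per formula unit; M(MgO) = 40.304, so MgO mass = 80.608 g.
80.608/584.945 × 100 = 13.78 wt%.

13.78 wt%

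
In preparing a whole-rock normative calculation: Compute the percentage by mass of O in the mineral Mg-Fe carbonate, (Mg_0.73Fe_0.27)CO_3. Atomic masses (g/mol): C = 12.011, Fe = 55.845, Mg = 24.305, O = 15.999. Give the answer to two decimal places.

51.70 mass %

Molar mass of (Mg_0.73Fe_0.27)CO_3: 0.73·24.305 + 0.27·55.845 + 1·12.011 + 3·15.999 = 92.829 g/mol.
Mass of O per formula unit: 3 × 15.999 = 47.997 g.
Weight fraction O = 47.997 / 92.829 = 0.5170.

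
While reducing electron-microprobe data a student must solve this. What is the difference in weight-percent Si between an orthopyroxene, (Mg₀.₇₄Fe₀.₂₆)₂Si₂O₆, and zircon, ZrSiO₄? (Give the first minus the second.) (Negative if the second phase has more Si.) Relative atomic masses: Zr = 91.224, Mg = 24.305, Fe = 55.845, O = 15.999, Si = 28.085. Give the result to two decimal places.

10.54 percentage points

M((Mg₀.₇₄Fe₀.₂₆)₂Si₂O₆) = 217.175 g/mol, so wt% Si = 56.170/217.175 × 100 = 25.86%.
M(ZrSiO₄) = 183.305 g/mol, so wt% Si = 28.085/183.305 × 100 = 15.32%.
25.86 − 15.32 = 10.54 pp.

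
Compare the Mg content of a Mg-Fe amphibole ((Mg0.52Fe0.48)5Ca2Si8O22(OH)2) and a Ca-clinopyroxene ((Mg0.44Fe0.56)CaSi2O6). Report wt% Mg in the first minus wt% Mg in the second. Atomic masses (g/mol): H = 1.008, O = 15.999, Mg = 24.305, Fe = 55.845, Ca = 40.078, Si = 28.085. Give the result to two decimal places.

2.55 percentage points

Mg in (Mg0.52Fe0.48)5Ca2Si8O22(OH)2: molar mass 888.049 g/mol; 2.60×24.305 = 63.193 g → 7.12 wt%.
Mg in (Mg0.44Fe0.56)CaSi2O6: molar mass 234.209 g/mol; 0.44×24.305 = 10.694 g → 4.57 wt%.
Difference = 7.12 − 4.57 = 2.55 percentage points.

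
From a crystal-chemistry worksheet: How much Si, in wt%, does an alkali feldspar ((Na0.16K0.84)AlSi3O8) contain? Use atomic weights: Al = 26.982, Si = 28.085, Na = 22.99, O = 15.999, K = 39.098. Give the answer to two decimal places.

M((Na0.16K0.84)AlSi3O8) = 275.750 g/mol.
Si contributes 3 × 28.085 = 84.255 g per mole.
84.255/275.750 = 0.3055 → 30.55%.

30.55 wt%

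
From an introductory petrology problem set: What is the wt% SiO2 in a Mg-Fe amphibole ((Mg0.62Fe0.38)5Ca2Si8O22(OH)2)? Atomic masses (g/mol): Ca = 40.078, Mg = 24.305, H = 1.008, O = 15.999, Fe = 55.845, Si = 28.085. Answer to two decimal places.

Molar mass of (Mg0.62Fe0.38)5Ca2Si8O22(OH)2 = 3.10*24.305 + 1.90*55.845 + 2*40.078 + 8*28.085 + 24*15.999 + 2*1.008 = 872.279 g/mol.
Each formula unit contains 8 Si, equivalent to 8/1 = 8.0000 mol SiO2.
M(SiO2) = 1×28.085 + 2×15.999 = 60.083 g/mol.
Mass of SiO2 per formula unit = 8.0000 × 60.083 = 480.664 g.
SiO2 wt% = 480.664 / 872.279 × 100 = 55.10%.

55.10 wt%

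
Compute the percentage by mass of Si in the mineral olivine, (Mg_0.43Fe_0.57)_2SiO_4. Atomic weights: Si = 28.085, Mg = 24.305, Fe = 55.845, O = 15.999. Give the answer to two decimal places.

15.90 wt%

M((Mg_0.43Fe_0.57)_2SiO_4) = 176.647 g/mol.
Si contributes 1 × 28.085 = 28.085 g per mole.
28.085/176.647 = 0.1590 → 15.90%.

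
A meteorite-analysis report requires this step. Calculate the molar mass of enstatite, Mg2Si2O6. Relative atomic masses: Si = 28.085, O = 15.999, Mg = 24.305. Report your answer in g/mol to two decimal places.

Mg: 2 × 24.305 = 48.6100
Si: 2 × 28.085 = 56.1700
O: 6 × 15.999 = 95.9940
Summing the contributions gives the formula mass.

200.77 g/mol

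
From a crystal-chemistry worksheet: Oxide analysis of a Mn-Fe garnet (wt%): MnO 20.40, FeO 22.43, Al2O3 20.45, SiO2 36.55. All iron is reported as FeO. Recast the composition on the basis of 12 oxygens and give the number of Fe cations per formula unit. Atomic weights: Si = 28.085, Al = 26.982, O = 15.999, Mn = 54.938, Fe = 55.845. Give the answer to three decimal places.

1.549 Fe apfu

MnO (M=70.937): mol = 0.28758; Mn = 0.28758, O = 0.28758.
FeO (M=71.844): mol = 0.31220; Fe = 0.31220, O = 0.31220.
Al2O3 (M=101.961): mol = 0.20057; Al = 0.40114, O = 0.60171.
SiO2 (M=60.083): mol = 0.60833; Si = 0.60833, O = 1.21666.
ΣO = 2.41815; factor = 12/ΣO = 4.96247.
Fe apfu = 0.31220 × 4.96247 = 1.549.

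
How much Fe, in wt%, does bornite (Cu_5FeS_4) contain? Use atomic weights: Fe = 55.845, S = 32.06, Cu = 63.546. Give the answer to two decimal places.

11.13 wt%

M(Cu_5FeS_4) = 501.815 g/mol.
Fe contributes 1 × 55.845 = 55.845 g per mole.
55.845/501.815 = 0.1113 → 11.13%.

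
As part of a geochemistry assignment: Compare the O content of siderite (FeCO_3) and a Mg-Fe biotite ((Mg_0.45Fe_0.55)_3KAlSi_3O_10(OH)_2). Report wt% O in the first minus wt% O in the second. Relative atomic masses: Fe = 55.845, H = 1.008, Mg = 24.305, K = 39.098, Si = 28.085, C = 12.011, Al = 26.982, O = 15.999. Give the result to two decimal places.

M(FeCO_3) = 115.853 g/mol, so wt% O = 47.997/115.853 × 100 = 41.43%.
M((Mg_0.45Fe_0.55)_3KAlSi_3O_10(OH)_2) = 469.295 g/mol, so wt% O = 191.988/469.295 × 100 = 40.91%.
41.43 − 40.91 = 0.52 pp.

0.52 percentage points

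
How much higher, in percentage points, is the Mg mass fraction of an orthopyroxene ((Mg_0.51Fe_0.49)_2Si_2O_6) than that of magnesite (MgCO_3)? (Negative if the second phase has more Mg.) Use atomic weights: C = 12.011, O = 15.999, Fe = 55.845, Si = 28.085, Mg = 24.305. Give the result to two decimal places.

-18.13 percentage points

Mg in (Mg_0.51Fe_0.49)_2Si_2O_6: molar mass 231.683 g/mol; 1.02×24.305 = 24.791 g → 10.70 wt%.
Mg in MgCO_3: molar mass 84.313 g/mol; 1×24.305 = 24.305 g → 28.83 wt%.
Difference = 10.70 − 28.83 = -18.13 percentage points.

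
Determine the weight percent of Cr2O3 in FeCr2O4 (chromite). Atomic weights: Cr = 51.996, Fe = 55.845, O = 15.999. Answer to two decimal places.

67.90 wt%

M(FeCr2O4) = 223.833 g/mol; M(Cr2O3) = 151.989 g/mol.
Moles Cr2O3 per formula unit = 2 Cr ÷ 2 = 1.0000.
Cr2O3 fraction = (1.0000 × 151.989) / 223.833 = 151.989/223.833 = 0.6790.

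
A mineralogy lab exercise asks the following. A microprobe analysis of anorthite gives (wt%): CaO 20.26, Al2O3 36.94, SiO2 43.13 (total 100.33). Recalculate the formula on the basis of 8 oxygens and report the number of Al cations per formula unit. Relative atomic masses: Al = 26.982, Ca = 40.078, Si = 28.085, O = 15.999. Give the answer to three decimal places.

CaO (M=56.077): mol = 0.36129; Ca = 0.36129, O = 0.36129.
Al2O3 (M=101.961): mol = 0.36230; Al = 0.72460, O = 1.08690.
SiO2 (M=60.083): mol = 0.71784; Si = 0.71784, O = 1.43568.
ΣO = 2.88387; factor = 8/ΣO = 2.77405.
Al apfu = 0.72460 × 2.77405 = 2.010.

2.010 Al apfu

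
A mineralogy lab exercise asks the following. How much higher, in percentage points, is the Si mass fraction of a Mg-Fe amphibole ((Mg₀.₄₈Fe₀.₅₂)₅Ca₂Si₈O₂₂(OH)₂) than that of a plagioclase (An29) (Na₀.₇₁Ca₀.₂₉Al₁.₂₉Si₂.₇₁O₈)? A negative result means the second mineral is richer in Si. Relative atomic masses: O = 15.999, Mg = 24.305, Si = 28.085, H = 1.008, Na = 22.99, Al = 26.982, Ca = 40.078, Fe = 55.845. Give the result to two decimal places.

M((Mg₀.₄₈Fe₀.₅₂)₅Ca₂Si₈O₂₂(OH)₂) = 894.357 g/mol, so wt% Si = 224.680/894.357 × 100 = 25.12%.
M(Na₀.₇₁Ca₀.₂₉Al₁.₂₉Si₂.₇₁O₈) = 266.855 g/mol, so wt% Si = 76.110/266.855 × 100 = 28.52%.
25.12 − 28.52 = -3.40 pp.

-3.40 percentage points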